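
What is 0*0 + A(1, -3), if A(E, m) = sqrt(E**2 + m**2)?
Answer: sqrt(10) ≈ 3.1623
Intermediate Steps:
0*0 + A(1, -3) = 0*0 + sqrt(1**2 + (-3)**2) = 0 + sqrt(1 + 9) = 0 + sqrt(10) = sqrt(10)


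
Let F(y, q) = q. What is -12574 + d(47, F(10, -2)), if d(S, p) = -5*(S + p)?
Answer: -12799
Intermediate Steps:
d(S, p) = -5*S - 5*p
-12574 + d(47, F(10, -2)) = -12574 + (-5*47 - 5*(-2)) = -12574 + (-235 + 10) = -12574 - 225 = -12799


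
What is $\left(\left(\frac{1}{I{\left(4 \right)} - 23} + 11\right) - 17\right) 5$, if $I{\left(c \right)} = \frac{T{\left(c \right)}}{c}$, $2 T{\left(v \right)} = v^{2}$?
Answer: $- \frac{635}{21} \approx -30.238$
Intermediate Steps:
$T{\left(v \right)} = \frac{v^{2}}{2}$
$I{\left(c \right)} = \frac{c}{2}$ ($I{\left(c \right)} = \frac{\frac{1}{2} c^{2}}{c} = \frac{c}{2}$)
$\left(\left(\frac{1}{I{\left(4 \right)} - 23} + 11\right) - 17\right) 5 = \left(\left(\frac{1}{\frac{1}{2} \cdot 4 - 23} + 11\right) - 17\right) 5 = \left(\left(\frac{1}{2 - 23} + 11\right) - 17\right) 5 = \left(\left(\frac{1}{-21} + 11\right) - 17\right) 5 = \left(\left(- \frac{1}{21} + 11\right) - 17\right) 5 = \left(\frac{230}{21} - 17\right) 5 = \left(- \frac{127}{21}\right) 5 = - \frac{635}{21}$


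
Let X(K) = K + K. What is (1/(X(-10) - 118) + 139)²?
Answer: 367910761/19044 ≈ 19319.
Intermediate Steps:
X(K) = 2*K
(1/(X(-10) - 118) + 139)² = (1/(2*(-10) - 118) + 139)² = (1/(-20 - 118) + 139)² = (1/(-138) + 139)² = (-1/138 + 139)² = (19181/138)² = 367910761/19044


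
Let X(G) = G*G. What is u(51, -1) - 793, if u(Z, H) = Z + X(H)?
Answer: -741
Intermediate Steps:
X(G) = G²
u(Z, H) = Z + H²
u(51, -1) - 793 = (51 + (-1)²) - 793 = (51 + 1) - 793 = 52 - 793 = -741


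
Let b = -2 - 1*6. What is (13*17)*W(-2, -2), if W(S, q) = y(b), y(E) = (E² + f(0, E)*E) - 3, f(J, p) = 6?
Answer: 2873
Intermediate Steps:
b = -8 (b = -2 - 6 = -8)
y(E) = -3 + E² + 6*E (y(E) = (E² + 6*E) - 3 = -3 + E² + 6*E)
W(S, q) = 13 (W(S, q) = -3 + (-8)² + 6*(-8) = -3 + 64 - 48 = 13)
(13*17)*W(-2, -2) = (13*17)*13 = 221*13 = 2873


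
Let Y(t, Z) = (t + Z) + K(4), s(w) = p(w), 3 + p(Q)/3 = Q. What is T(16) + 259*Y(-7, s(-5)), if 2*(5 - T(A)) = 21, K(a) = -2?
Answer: -17105/2 ≈ -8552.5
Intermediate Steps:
p(Q) = -9 + 3*Q
s(w) = -9 + 3*w
T(A) = -11/2 (T(A) = 5 - 1/2*21 = 5 - 21/2 = -11/2)
Y(t, Z) = -2 + Z + t (Y(t, Z) = (t + Z) - 2 = (Z + t) - 2 = -2 + Z + t)
T(16) + 259*Y(-7, s(-5)) = -11/2 + 259*(-2 + (-9 + 3*(-5)) - 7) = -11/2 + 259*(-2 + (-9 - 15) - 7) = -11/2 + 259*(-2 - 24 - 7) = -11/2 + 259*(-33) = -11/2 - 8547 = -17105/2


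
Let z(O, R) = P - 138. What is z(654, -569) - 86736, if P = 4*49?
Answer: -86678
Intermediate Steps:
P = 196
z(O, R) = 58 (z(O, R) = 196 - 138 = 58)
z(654, -569) - 86736 = 58 - 86736 = -86678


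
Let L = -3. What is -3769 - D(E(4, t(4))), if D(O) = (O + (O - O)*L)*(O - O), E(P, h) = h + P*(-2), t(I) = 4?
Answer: -3769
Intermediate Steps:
E(P, h) = h - 2*P
D(O) = 0 (D(O) = (O + (O - O)*(-3))*(O - O) = (O + 0*(-3))*0 = (O + 0)*0 = O*0 = 0)
-3769 - D(E(4, t(4))) = -3769 - 1*0 = -3769 + 0 = -3769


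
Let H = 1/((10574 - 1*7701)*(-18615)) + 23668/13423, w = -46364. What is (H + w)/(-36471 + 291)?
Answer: 33282246834605503/25972683258705300 ≈ 1.2814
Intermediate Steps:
H = 1265785809437/717874053585 (H = -1/18615/(10574 - 7701) + 23668*(1/13423) = -1/18615/2873 + 23668/13423 = (1/2873)*(-1/18615) + 23668/13423 = -1/53480895 + 23668/13423 = 1265785809437/717874053585 ≈ 1.7632)
(H + w)/(-36471 + 291) = (1265785809437/717874053585 - 46364)/(-36471 + 291) = -33282246834605503/717874053585/(-36180) = -33282246834605503/717874053585*(-1/36180) = 33282246834605503/25972683258705300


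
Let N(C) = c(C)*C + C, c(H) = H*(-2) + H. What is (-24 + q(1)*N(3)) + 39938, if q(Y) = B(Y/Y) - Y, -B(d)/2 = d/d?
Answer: 39932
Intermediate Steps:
c(H) = -H (c(H) = -2*H + H = -H)
B(d) = -2 (B(d) = -2*d/d = -2*1 = -2)
N(C) = C - C² (N(C) = (-C)*C + C = -C² + C = C - C²)
q(Y) = -2 - Y
(-24 + q(1)*N(3)) + 39938 = (-24 + (-2 - 1*1)*(3*(1 - 1*3))) + 39938 = (-24 + (-2 - 1)*(3*(1 - 3))) + 39938 = (-24 - 9*(-2)) + 39938 = (-24 - 3*(-6)) + 39938 = (-24 + 18) + 39938 = -6 + 39938 = 39932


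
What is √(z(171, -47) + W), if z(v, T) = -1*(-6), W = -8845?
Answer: I*√8839 ≈ 94.016*I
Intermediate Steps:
z(v, T) = 6
√(z(171, -47) + W) = √(6 - 8845) = √(-8839) = I*√8839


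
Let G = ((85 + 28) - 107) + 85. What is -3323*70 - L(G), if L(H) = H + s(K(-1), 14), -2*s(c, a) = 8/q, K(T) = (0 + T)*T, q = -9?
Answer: -2094313/9 ≈ -2.3270e+5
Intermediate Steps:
K(T) = T**2 (K(T) = T*T = T**2)
s(c, a) = 4/9 (s(c, a) = -4/(-9) = -4*(-1)/9 = -1/2*(-8/9) = 4/9)
G = 91 (G = (113 - 107) + 85 = 6 + 85 = 91)
L(H) = 4/9 + H (L(H) = H + 4/9 = 4/9 + H)
-3323*70 - L(G) = -3323*70 - (4/9 + 91) = -232610 - 1*823/9 = -232610 - 823/9 = -2094313/9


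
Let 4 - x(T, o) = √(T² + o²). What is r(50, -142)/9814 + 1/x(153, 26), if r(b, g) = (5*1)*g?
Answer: -8564123/118106583 - √24085/24069 ≈ -0.078960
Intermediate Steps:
r(b, g) = 5*g
x(T, o) = 4 - √(T² + o²)
r(50, -142)/9814 + 1/x(153, 26) = (5*(-142))/9814 + 1/(4 - √(153² + 26²)) = -710*1/9814 + 1/(4 - √(23409 + 676)) = -355/4907 + 1/(4 - √24085)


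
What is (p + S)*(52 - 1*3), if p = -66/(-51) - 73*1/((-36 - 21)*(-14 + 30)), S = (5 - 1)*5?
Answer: 16237865/15504 ≈ 1047.3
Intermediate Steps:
S = 20 (S = 4*5 = 20)
p = 21305/15504 (p = -66*(-1/51) - 73/((-57*16)) = 22/17 - 73/(-912) = 22/17 - 73*(-1/912) = 22/17 + 73/912 = 21305/15504 ≈ 1.3742)
(p + S)*(52 - 1*3) = (21305/15504 + 20)*(52 - 1*3) = 331385*(52 - 3)/15504 = (331385/15504)*49 = 16237865/15504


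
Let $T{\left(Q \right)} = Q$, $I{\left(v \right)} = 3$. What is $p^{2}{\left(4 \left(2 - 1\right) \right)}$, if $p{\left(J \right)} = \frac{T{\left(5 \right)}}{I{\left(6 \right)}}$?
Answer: $\frac{25}{9} \approx 2.7778$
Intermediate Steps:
$p{\left(J \right)} = \frac{5}{3}$
$p^{2}{\left(4 \left(2 - 1\right) \right)} = \left(\frac{5}{3}\right)^{2} = \frac{25}{9}$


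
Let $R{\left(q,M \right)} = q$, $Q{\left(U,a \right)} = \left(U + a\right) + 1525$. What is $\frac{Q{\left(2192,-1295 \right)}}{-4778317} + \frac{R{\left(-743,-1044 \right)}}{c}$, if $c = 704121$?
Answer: $- \frac{5255670593}{3364513344357} \approx -0.0015621$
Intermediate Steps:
$Q{\left(U,a \right)} = 1525 + U + a$
$\frac{Q{\left(2192,-1295 \right)}}{-4778317} + \frac{R{\left(-743,-1044 \right)}}{c} = \frac{1525 + 2192 - 1295}{-4778317} - \frac{743}{704121} = 2422 \left(- \frac{1}{4778317}\right) - \frac{743}{704121} = - \frac{2422}{4778317} - \frac{743}{704121} = - \frac{5255670593}{3364513344357}$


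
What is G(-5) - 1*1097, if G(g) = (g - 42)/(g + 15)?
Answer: -11017/10 ≈ -1101.7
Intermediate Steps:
G(g) = (-42 + g)/(15 + g)
G(-5) - 1*1097 = (-42 - 5)/(15 - 5) - 1*1097 = -47/10 - 1097 = -11017/10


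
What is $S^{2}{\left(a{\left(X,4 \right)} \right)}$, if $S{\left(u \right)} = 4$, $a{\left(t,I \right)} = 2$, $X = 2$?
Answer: $16$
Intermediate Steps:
$S^{2}{\left(a{\left(X,4 \right)} \right)} = 4^{2} = 16$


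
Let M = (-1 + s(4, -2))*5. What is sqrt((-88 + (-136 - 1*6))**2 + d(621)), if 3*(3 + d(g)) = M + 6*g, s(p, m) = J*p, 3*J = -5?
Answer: 4*sqrt(30446)/3 ≈ 232.65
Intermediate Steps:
J = -5/3 (J = (1/3)*(-5) = -5/3 ≈ -1.6667)
s(p, m) = -5*p/3
M = -115/3 (M = (-1 - 5/3*4)*5 = (-1 - 20/3)*5 = -23/3*5 = -115/3 ≈ -38.333)
d(g) = -142/9 + 2*g (d(g) = -3 + (-115/3 + 6*g)/3 = -3 + (-115/9 + 2*g) = -142/9 + 2*g)
sqrt((-88 + (-136 - 1*6))**2 + d(621)) = sqrt((-88 + (-136 - 1*6))**2 + (-142/9 + 2*621)) = sqrt((-88 + (-136 - 6))**2 + (-142/9 + 1242)) = sqrt((-88 - 142)**2 + 11036/9) = sqrt((-230)**2 + 11036/9) = sqrt(52900 + 11036/9) = sqrt(487136/9) = 4*sqrt(30446)/3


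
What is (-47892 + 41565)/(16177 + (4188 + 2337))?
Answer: -6327/22702 ≈ -0.27870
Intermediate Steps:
(-47892 + 41565)/(16177 + (4188 + 2337)) = -6327/(16177 + 6525) = -6327/22702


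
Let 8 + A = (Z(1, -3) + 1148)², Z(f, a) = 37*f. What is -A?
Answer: -1404217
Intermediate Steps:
A = 1404217 (A = -8 + (37*1 + 1148)² = -8 + (37 + 1148)² = -8 + 1185² = -8 + 1404225 = 1404217)
-A = -1*1404217 = -1404217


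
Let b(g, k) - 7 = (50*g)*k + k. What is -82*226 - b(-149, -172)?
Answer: -1299767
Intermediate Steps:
b(g, k) = 7 + k + 50*g*k (b(g, k) = 7 + ((50*g)*k + k) = 7 + (50*g*k + k) = 7 + (k + 50*g*k) = 7 + k + 50*g*k)
-82*226 - b(-149, -172) = -82*226 - (7 - 172 + 50*(-149)*(-172)) = -18532 - (7 - 172 + 1281400) = -18532 - 1*1281235 = -18532 - 1281235 = -1299767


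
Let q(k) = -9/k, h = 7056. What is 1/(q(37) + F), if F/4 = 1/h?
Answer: -65268/15839 ≈ -4.1207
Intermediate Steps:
F = 1/1764 (F = 4/7056 = 4*(1/7056) = 1/1764 ≈ 0.00056689)
1/(q(37) + F) = 1/(-9/37 + 1/1764) = 1/(-15839/65268) = -65268/15839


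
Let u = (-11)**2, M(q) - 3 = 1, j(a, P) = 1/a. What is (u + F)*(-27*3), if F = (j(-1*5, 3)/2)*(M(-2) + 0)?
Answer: -48843/5 ≈ -9768.6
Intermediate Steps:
M(q) = 4 (M(q) = 3 + 1 = 4)
F = -2/5 (F = (1/(-1*5*2))*(4 + 0) = ((1/2)/(-5))*4 = -1/5*1/2*4 = -1/10*4 = -2/5 ≈ -0.40000)
u = 121
(u + F)*(-27*3) = (121 - 2/5)*(-27*3) = (603/5)*(-81) = -48843/5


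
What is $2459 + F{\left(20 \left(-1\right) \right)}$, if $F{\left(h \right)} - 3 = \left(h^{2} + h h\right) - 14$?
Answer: $3248$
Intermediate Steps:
$F{\left(h \right)} = -11 + 2 h^{2}$ ($F{\left(h \right)} = 3 - \left(14 - h^{2} - h h\right) = 3 + \left(\left(h^{2} + h^{2}\right) - 14\right) = 3 + \left(2 h^{2} - 14\right) = 3 + \left(-14 + 2 h^{2}\right) = -11 + 2 h^{2}$)
$2459 + F{\left(20 \left(-1\right) \right)} = 2459 - \left(11 - 2 \left(20 \left(-1\right)\right)^{2}\right) = 2459 - \left(11 - 2 \left(-20\right)^{2}\right) = 2459 + \left(-11 + 2 \cdot 400\right) = 2459 + \left(-11 + 800\right) = 2459 + 789 = 3248$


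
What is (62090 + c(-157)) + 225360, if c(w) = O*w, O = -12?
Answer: 289334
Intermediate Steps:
c(w) = -12*w
(62090 + c(-157)) + 225360 = (62090 - 12*(-157)) + 225360 = (62090 + 1884) + 225360 = 63974 + 225360 = 289334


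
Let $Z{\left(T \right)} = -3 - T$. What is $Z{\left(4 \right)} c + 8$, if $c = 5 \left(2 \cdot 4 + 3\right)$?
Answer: $-377$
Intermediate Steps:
$c = 55$ ($c = 5 \left(8 + 3\right) = 5 \cdot 11 = 55$)
$Z{\left(4 \right)} c + 8 = \left(-3 - 4\right) 55 + 8 = \left(-7\right) 55 + 8 = -385 + 8 = -377$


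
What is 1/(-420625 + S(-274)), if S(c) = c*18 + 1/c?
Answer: -274/116602619 ≈ -2.3499e-6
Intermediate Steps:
S(c) = 1/c + 18*c (S(c) = 18*c + 1/c = 1/c + 18*c)
1/(-420625 + S(-274)) = 1/(-420625 + (1/(-274) + 18*(-274))) = 1/(-420625 + (-1/274 - 4932)) = 1/(-420625 - 1351369/274) = 1/(-116602619/274) = -274/116602619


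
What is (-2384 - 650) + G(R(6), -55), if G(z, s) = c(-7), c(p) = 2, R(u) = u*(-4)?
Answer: -3032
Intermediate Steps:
R(u) = -4*u
G(z, s) = 2
(-2384 - 650) + G(R(6), -55) = (-2384 - 650) + 2 = -3034 + 2 = -3032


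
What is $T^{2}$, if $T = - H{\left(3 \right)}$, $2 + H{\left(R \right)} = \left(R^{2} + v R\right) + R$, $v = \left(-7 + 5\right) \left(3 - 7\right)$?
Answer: $1156$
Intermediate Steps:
$v = 8$ ($v = \left(-2\right) \left(-4\right) = 8$)
$H{\left(R \right)} = -2 + R^{2} + 9 R$ ($H{\left(R \right)} = -2 + \left(\left(R^{2} + 8 R\right) + R\right) = -2 + \left(R^{2} + 9 R\right) = -2 + R^{2} + 9 R$)
$T = -34$ ($T = - (-2 + 3^{2} + 9 \cdot 3) = - (-2 + 9 + 27) = \left(-1\right) 34 = -34$)
$T^{2} = \left(-34\right)^{2} = 1156$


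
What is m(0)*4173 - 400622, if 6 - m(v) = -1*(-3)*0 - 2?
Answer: -367238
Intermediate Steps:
m(v) = 8 (m(v) = 6 - (-1*(-3)*0 - 2) = 6 - (3*0 - 2) = 6 - (0 - 2) = 6 - 1*(-2) = 6 + 2 = 8)
m(0)*4173 - 400622 = 8*4173 - 400622 = 33384 - 400622 = -367238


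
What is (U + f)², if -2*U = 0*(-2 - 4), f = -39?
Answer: 1521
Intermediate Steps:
U = 0 (U = -0*(-2 - 4) = -0*(-6) = -½*0 = 0)
(U + f)² = (0 - 39)² = (-39)² = 1521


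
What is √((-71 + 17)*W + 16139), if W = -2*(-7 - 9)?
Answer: √14411 ≈ 120.05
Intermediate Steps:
W = 32 (W = -2*(-16) = 32)
√((-71 + 17)*W + 16139) = √((-71 + 17)*32 + 16139) = √(-54*32 + 16139) = √(-1728 + 16139) = √14411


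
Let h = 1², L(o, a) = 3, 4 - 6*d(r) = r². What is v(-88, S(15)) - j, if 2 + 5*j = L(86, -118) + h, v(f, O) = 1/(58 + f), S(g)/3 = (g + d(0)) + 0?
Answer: -13/30 ≈ -0.43333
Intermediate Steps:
d(r) = ⅔ - r²/6
S(g) = 2 + 3*g (S(g) = 3*((g + (⅔ - ⅙*0²)) + 0) = 3*((g + (⅔ - ⅙*0)) + 0) = 3*((g + (⅔ + 0)) + 0) = 3*((g + ⅔) + 0) = 3*((⅔ + g) + 0) = 3*(⅔ + g) = 2 + 3*g)
h = 1
j = ⅖ (j = -⅖ + (3 + 1)/5 = -⅖ + (⅕)*4 = -⅖ + ⅘ = ⅖ ≈ 0.40000)
v(-88, S(15)) - j = 1/(58 - 88) - 1*⅖ = 1/(-30) - ⅖ = -1/30 - ⅖ = -13/30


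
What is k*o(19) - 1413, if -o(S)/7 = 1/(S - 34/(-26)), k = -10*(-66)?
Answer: -3281/2 ≈ -1640.5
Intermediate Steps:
k = 660
o(S) = -7/(17/13 + S) (o(S) = -7/(S - 34/(-26)) = -7/(S - 34*(-1/26)) = -7/(S + 17/13) = -7/(17/13 + S))
k*o(19) - 1413 = 660*(-91/(17 + 13*19)) - 1413 = 660*(-91/(17 + 247)) - 1413 = 660*(-91/264) - 1413 = -455/2 - 1413 = -3281/2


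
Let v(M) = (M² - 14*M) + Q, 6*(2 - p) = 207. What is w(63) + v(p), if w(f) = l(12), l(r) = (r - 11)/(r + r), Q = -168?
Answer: 32239/24 ≈ 1343.3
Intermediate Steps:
p = -65/2 (p = 2 - ⅙*207 = 2 - 69/2 = -65/2 ≈ -32.500)
l(r) = (-11 + r)/(2*r) (l(r) = (-11 + r)/((2*r)) = (-11 + r)*(1/(2*r)) = (-11 + r)/(2*r))
w(f) = 1/24 (w(f) = (½)*(-11 + 12)/12 = (½)*(1/12)*1 = 1/24)
v(M) = -168 + M² - 14*M (v(M) = (M² - 14*M) - 168 = -168 + M² - 14*M)
w(63) + v(p) = 1/24 + (-168 + (-65/2)² - 14*(-65/2)) = 1/24 + (-168 + 4225/4 + 455) = 1/24 + 5373/4 = 32239/24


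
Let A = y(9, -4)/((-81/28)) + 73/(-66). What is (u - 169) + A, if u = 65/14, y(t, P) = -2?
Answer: -1027682/6237 ≈ -164.77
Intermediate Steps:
u = 65/14 (u = 65*(1/14) = 65/14 ≈ 4.6429)
A = -739/1782 (A = -2/((-81/28)) + 73/(-66) = -2/((-81*1/28)) + 73*(-1/66) = -2/(-81/28) - 73/66 = -2*(-28/81) - 73/66 = 56/81 - 73/66 = -739/1782 ≈ -0.41470)
(u - 169) + A = (65/14 - 169) - 739/1782 = -2301/14 - 739/1782 = -1027682/6237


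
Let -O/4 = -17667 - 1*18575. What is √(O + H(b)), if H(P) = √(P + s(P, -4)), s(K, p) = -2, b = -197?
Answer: √(144968 + I*√199) ≈ 380.75 + 0.019*I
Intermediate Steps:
O = 144968 (O = -4*(-17667 - 1*18575) = -4*(-17667 - 18575) = -4*(-36242) = 144968)
H(P) = √(-2 + P) (H(P) = √(P - 2) = √(-2 + P))
√(O + H(b)) = √(144968 + √(-2 - 197)) = √(144968 + √(-199)) = √(144968 + I*√199)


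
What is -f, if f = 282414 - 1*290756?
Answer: 8342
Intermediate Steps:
f = -8342 (f = 282414 - 290756 = -8342)
-f = -1*(-8342) = 8342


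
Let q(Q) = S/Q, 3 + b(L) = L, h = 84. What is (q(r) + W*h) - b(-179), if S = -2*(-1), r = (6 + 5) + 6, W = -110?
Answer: -153984/17 ≈ -9057.9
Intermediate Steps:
r = 17 (r = 11 + 6 = 17)
b(L) = -3 + L
S = 2
q(Q) = 2/Q
(q(r) + W*h) - b(-179) = (2/17 - 110*84) - (-3 - 179) = (2*(1/17) - 9240) - 1*(-182) = (2/17 - 9240) + 182 = -157078/17 + 182 = -153984/17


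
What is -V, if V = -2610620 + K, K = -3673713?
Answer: 6284333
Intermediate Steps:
V = -6284333 (V = -2610620 - 3673713 = -6284333)
-V = -1*(-6284333) = 6284333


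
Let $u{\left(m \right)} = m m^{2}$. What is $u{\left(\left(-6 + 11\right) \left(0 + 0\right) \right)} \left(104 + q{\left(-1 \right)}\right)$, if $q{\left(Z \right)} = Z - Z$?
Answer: $0$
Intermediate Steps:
$q{\left(Z \right)} = 0$
$u{\left(m \right)} = m^{3}$
$u{\left(\left(-6 + 11\right) \left(0 + 0\right) \right)} \left(104 + q{\left(-1 \right)}\right) = \left(\left(-6 + 11\right) \left(0 + 0\right)\right)^{3} \left(104 + 0\right) = \left(5 \cdot 0\right)^{3} \cdot 104 = 0^{3} \cdot 104 = 0 \cdot 104 = 0$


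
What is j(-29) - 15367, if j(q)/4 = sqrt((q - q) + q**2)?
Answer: -15251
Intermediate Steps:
j(q) = 4*sqrt(q**2) (j(q) = 4*sqrt((q - q) + q**2) = 4*sqrt(0 + q**2) = 4*sqrt(q**2))
j(-29) - 15367 = 4*sqrt((-29)**2) - 15367 = 4*sqrt(841) - 15367 = 4*29 - 15367 = 116 - 15367 = -15251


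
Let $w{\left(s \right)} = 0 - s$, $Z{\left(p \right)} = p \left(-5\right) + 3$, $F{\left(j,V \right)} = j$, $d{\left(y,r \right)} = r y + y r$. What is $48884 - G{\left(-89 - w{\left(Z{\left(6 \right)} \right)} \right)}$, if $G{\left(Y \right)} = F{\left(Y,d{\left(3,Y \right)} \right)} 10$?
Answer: $50044$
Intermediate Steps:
$d{\left(y,r \right)} = 2 r y$ ($d{\left(y,r \right)} = r y + r y = 2 r y$)
$Z{\left(p \right)} = 3 - 5 p$ ($Z{\left(p \right)} = - 5 p + 3 = 3 - 5 p$)
$w{\left(s \right)} = - s$
$G{\left(Y \right)} = 10 Y$ ($G{\left(Y \right)} = Y 10 = 10 Y$)
$48884 - G{\left(-89 - w{\left(Z{\left(6 \right)} \right)} \right)} = 48884 - 10 \left(-89 - - (3 - 30)\right) = 48884 - 10 \left(-89 - \left(-1\right) \left(-27\right)\right) = 48884 - 10 \left(-89 - 27\right) = 48884 - 10 \left(-116\right) = 48884 - -1160 = 48884 + 1160 = 50044$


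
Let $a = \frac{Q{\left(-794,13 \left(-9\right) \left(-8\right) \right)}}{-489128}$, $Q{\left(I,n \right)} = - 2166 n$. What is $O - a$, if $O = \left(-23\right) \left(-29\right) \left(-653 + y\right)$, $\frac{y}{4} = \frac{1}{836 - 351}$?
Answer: $- \frac{12915521275617}{29653385} \approx -4.3555 \cdot 10^{5}$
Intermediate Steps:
$y = \frac{4}{485}$ ($y = \frac{4}{836 - 351} = \frac{4}{485} \approx 0.0082474$)
$O = - \frac{211239567}{485}$ ($O = \left(-23\right) \left(-29\right) \left(-653 + \frac{4}{485}\right) = 667 \left(- \frac{316701}{485}\right) = - \frac{211239567}{485} \approx -4.3555 \cdot 10^{5}$)
$a = \frac{253422}{61141}$ ($a = \frac{\left(-2166\right) 13 \left(-9\right) \left(-8\right)}{-489128} = - 2166 \left(\left(-117\right) \left(-8\right)\right) \left(- \frac{1}{489128}\right) = \left(-2166\right) 936 \left(- \frac{1}{489128}\right) = \left(-2027376\right) \left(- \frac{1}{489128}\right) = \frac{253422}{61141} \approx 4.1449$)
$O - a = - \frac{211239567}{485} - \frac{253422}{61141} = - \frac{12915521275617}{29653385}$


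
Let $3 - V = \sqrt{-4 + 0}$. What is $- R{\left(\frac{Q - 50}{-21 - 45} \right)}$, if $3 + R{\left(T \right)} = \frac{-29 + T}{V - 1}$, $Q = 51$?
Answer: $\frac{2707}{264} + \frac{1915 i}{264} \approx 10.254 + 7.2538 i$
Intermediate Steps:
$V = 3 - 2 i$ ($V = 3 - \sqrt{-4 + 0} = 3 - \sqrt{-4} = 3 - 2 i \approx 3.0 - 2.0 i$)
$R{\left(T \right)} = -3 + \frac{\left(-29 + T\right) \left(2 + 2 i\right)}{8}$ ($R{\left(T \right)} = -3 + \frac{-29 + T}{\left(3 - 2 i\right) - 1} = -3 + \frac{-29 + T}{2 - 2 i} = -3 + \left(-29 + T\right) \frac{2 + 2 i}{8} = -3 + \frac{\left(-29 + T\right) \left(2 + 2 i\right)}{8}$)
$- R{\left(\frac{Q - 50}{-21 - 45} \right)} = - \frac{\left(1 + i\right) \left(-35 + \frac{51 - 50}{-21 - 45} + 6 i\right)}{4} = - \frac{\left(1 + i\right) \left(-35 + 1 \frac{1}{-66} + 6 i\right)}{4} = - \frac{\left(1 + i\right) \left(-35 + 1 \left(- \frac{1}{66}\right) + 6 i\right)}{4} = - \frac{\left(1 + i\right) \left(-35 - \frac{1}{66} + 6 i\right)}{4} = - \frac{\left(1 + i\right) \left(- \frac{2311}{66} + 6 i\right)}{4}$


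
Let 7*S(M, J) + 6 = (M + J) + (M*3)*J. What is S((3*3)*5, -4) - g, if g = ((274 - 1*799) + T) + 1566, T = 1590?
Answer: -18922/7 ≈ -2703.1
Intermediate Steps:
S(M, J) = -6/7 + J/7 + M/7 + 3*J*M/7 (S(M, J) = -6/7 + ((M + J) + (M*3)*J)/7 = -6/7 + ((J + M) + (3*M)*J)/7 = -6/7 + ((J + M) + 3*J*M)/7 = -6/7 + (J + M + 3*J*M)/7 = -6/7 + (J/7 + M/7 + 3*J*M/7) = -6/7 + J/7 + M/7 + 3*J*M/7)
g = 2631 (g = ((274 - 1*799) + 1590) + 1566 = ((274 - 799) + 1590) + 1566 = (-525 + 1590) + 1566 = 1065 + 1566 = 2631)
S((3*3)*5, -4) - g = (-6/7 + (⅐)*(-4) + ((3*3)*5)/7 + (3/7)*(-4)*((3*3)*5)) - 1*2631 = (-6/7 - 4/7 + (9*5)/7 + (3/7)*(-4)*(9*5)) - 2631 = (-6/7 - 4/7 + (⅐)*45 + (3/7)*(-4)*45) - 2631 = (-6/7 - 4/7 + 45/7 - 540/7) - 2631 = -505/7 - 2631 = -18922/7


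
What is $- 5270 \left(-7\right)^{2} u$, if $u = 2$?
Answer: $-516460$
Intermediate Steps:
$- 5270 \left(-7\right)^{2} u = - 5270 \left(-7\right)^{2} \cdot 2 = - 5270 \cdot 49 \cdot 2 = \left(-5270\right) 98 = -516460$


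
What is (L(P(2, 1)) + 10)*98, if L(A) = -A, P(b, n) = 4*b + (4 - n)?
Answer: -98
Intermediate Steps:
P(b, n) = 4 - n + 4*b
(L(P(2, 1)) + 10)*98 = (-(4 - 1*1 + 4*2) + 10)*98 = (-(4 - 1 + 8) + 10)*98 = (-1*11 + 10)*98 = (-11 + 10)*98 = -1*98 = -98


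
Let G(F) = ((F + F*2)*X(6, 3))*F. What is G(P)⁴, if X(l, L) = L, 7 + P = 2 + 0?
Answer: 2562890625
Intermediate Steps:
P = -5 (P = -7 + (2 + 0) = -7 + 2 = -5)
G(F) = 9*F² (G(F) = ((F + F*2)*3)*F = ((F + 2*F)*3)*F = ((3*F)*3)*F = (9*F)*F = 9*F²)
G(P)⁴ = (9*(-5)²)⁴ = (9*25)⁴ = 225⁴ = 2562890625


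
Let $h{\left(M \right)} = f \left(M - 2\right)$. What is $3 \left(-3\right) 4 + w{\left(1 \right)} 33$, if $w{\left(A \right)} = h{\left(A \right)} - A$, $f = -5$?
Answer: $96$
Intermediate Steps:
$h{\left(M \right)} = 10 - 5 M$ ($h{\left(M \right)} = - 5 \left(M - 2\right) = - 5 \left(-2 + M\right) = 10 - 5 M$)
$w{\left(A \right)} = 10 - 6 A$ ($w{\left(A \right)} = \left(10 - 5 A\right) - A = 10 - 6 A$)
$3 \left(-3\right) 4 + w{\left(1 \right)} 33 = 3 \left(-3\right) 4 + \left(10 - 6\right) 33 = \left(-9\right) 4 + \left(10 - 6\right) 33 = -36 + 4 \cdot 33 = -36 + 132 = 96$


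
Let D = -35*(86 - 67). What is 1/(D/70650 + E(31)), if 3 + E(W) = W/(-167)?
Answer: -2359710/7539371 ≈ -0.31298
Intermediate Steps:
D = -665 (D = -35*19 = -665)
E(W) = -3 - W/167 (E(W) = -3 + W/(-167) = -3 + W*(-1/167) = -3 - W/167)
1/(D/70650 + E(31)) = 1/(-665/70650 + (-3 - 1/167*31)) = 1/(-665*1/70650 + (-3 - 31/167)) = 1/(-133/14130 - 532/167) = 1/(-7539371/2359710) = -2359710/7539371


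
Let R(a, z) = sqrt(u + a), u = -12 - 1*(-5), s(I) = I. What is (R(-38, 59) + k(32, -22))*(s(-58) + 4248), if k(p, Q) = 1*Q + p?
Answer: 41900 + 12570*I*sqrt(5) ≈ 41900.0 + 28107.0*I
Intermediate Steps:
k(p, Q) = Q + p
u = -7 (u = -12 + 5 = -7)
R(a, z) = sqrt(-7 + a)
(R(-38, 59) + k(32, -22))*(s(-58) + 4248) = (sqrt(-7 - 38) + (-22 + 32))*(-58 + 4248) = (sqrt(-45) + 10)*4190 = (3*I*sqrt(5) + 10)*4190 = (10 + 3*I*sqrt(5))*4190 = 41900 + 12570*I*sqrt(5)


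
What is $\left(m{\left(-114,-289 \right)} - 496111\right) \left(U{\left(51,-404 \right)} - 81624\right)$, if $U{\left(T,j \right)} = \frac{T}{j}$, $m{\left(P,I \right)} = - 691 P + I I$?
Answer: $\frac{2751991371738}{101} \approx 2.7247 \cdot 10^{10}$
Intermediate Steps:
$m{\left(P,I \right)} = I^{2} - 691 P$ ($m{\left(P,I \right)} = - 691 P + I^{2} = I^{2} - 691 P$)
$\left(m{\left(-114,-289 \right)} - 496111\right) \left(U{\left(51,-404 \right)} - 81624\right) = \left(\left(\left(-289\right)^{2} - -78774\right) - 496111\right) \left(\frac{51}{-404} - 81624\right) = \left(\left(83521 + 78774\right) - 496111\right) \left(51 \left(- \frac{1}{404}\right) - 81624\right) = \left(162295 - 496111\right) \left(- \frac{51}{404} - 81624\right) = \left(-333816\right) \left(- \frac{32976147}{404}\right) = \frac{2751991371738}{101}$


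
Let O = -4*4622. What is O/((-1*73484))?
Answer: 4622/18371 ≈ 0.25159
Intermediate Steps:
O = -18488
O/((-1*73484)) = -18488/((-1*73484)) = -18488/(-73484) = -18488*(-1/73484) = 4622/18371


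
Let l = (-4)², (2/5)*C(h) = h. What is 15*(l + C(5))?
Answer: 855/2 ≈ 427.50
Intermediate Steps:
C(h) = 5*h/2
l = 16
15*(l + C(5)) = 15*(16 + (5/2)*5) = 15*(16 + 25/2) = 15*(57/2) = 855/2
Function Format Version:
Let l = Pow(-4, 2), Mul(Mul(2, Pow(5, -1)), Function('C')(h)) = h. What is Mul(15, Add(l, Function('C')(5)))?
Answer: Rational(855, 2) ≈ 427.50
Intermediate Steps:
Function('C')(h) = Mul(Rational(5, 2), h)
l = 16
Mul(15, Add(l, Function('C')(5))) = Mul(15, Add(16, Mul(Rational(5, 2), 5))) = Mul(15, Add(16, Rational(25, 2))) = Mul(15, Rational(57, 2)) = Rational(855, 2)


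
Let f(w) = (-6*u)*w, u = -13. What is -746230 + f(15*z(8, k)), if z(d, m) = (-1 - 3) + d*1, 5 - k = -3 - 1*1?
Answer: -741550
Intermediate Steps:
k = 9 (k = 5 - (-3 - 1*1) = 5 - (-3 - 1) = 5 - 1*(-4) = 5 + 4 = 9)
z(d, m) = -4 + d
f(w) = 78*w (f(w) = (-6*(-13))*w = 78*w)
-746230 + f(15*z(8, k)) = -746230 + 78*(15*(-4 + 8)) = -746230 + 78*(15*4) = -746230 + 78*60 = -746230 + 4680 = -741550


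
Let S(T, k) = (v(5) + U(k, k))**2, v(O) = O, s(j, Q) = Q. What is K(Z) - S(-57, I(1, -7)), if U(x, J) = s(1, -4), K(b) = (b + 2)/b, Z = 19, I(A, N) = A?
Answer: 2/19 ≈ 0.10526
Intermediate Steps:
K(b) = (2 + b)/b
U(x, J) = -4
S(T, k) = 1 (S(T, k) = (5 - 4)**2 = 1**2 = 1)
K(Z) - S(-57, I(1, -7)) = (2 + 19)/19 - 1*1 = (1/19)*21 - 1 = 21/19 - 1 = 2/19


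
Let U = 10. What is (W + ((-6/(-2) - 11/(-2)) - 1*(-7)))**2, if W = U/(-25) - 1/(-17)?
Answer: 6640929/28900 ≈ 229.79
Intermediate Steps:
W = -29/85 (W = 10/(-25) - 1/(-17) = 10*(-1/25) - 1*(-1/17) = -2/5 + 1/17 = -29/85 ≈ -0.34118)
(W + ((-6/(-2) - 11/(-2)) - 1*(-7)))**2 = (-29/85 + ((-6/(-2) - 11/(-2)) - 1*(-7)))**2 = (-29/85 + ((-6*(-1/2) - 11*(-1/2)) + 7))**2 = (-29/85 + ((3 + 11/2) + 7))**2 = (-29/85 + (17/2 + 7))**2 = (-29/85 + 31/2)**2 = (2577/170)**2 = 6640929/28900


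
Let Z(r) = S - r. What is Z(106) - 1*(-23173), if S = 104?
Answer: 23171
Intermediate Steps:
Z(r) = 104 - r
Z(106) - 1*(-23173) = (104 - 1*106) - 1*(-23173) = (104 - 106) + 23173 = -2 + 23173 = 23171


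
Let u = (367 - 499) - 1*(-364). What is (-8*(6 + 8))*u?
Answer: -25984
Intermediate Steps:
u = 232 (u = -132 + 364 = 232)
(-8*(6 + 8))*u = -8*(6 + 8)*232 = -8*14*232 = -112*232 = -25984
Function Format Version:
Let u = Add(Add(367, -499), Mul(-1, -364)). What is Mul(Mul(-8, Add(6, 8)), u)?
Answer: -25984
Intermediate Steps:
u = 232 (u = Add(-132, 364) = 232)
Mul(Mul(-8, Add(6, 8)), u) = Mul(Mul(-8, Add(6, 8)), 232) = Mul(Mul(-8, 14), 232) = Mul(-112, 232) = -25984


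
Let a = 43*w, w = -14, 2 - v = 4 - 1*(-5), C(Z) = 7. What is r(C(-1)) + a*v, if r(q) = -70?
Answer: 4144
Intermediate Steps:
v = -7 (v = 2 - (4 - 1*(-5)) = 2 - (4 + 5) = 2 - 1*9 = 2 - 9 = -7)
a = -602 (a = 43*(-14) = -602)
r(C(-1)) + a*v = -70 - 602*(-7) = -70 + 4214 = 4144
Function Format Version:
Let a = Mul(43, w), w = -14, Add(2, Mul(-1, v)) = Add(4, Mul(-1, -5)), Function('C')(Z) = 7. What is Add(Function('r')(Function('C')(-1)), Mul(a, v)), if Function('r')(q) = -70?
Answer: 4144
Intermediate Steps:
v = -7 (v = Add(2, Mul(-1, Add(4, Mul(-1, -5)))) = Add(2, Mul(-1, Add(4, 5))) = Add(2, Mul(-1, 9)) = Add(2, -9) = -7)
a = -602 (a = Mul(43, -14) = -602)
Add(Function('r')(Function('C')(-1)), Mul(a, v)) = Add(-70, Mul(-602, -7)) = Add(-70, 4214) = 4144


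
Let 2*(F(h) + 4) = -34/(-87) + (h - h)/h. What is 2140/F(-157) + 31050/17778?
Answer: -549938415/980753 ≈ -560.73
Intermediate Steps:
F(h) = -331/87 (F(h) = -4 + (-34/(-87) + (h - h)/h)/2 = -4 + (-34*(-1/87) + 0/h)/2 = -4 + (34/87 + 0)/2 = -4 + (½)*(34/87) = -4 + 17/87 = -331/87)
2140/F(-157) + 31050/17778 = 2140/(-331/87) + 31050/17778 = 2140*(-87/331) + 31050*(1/17778) = -186180/331 + 5175/2963 = -549938415/980753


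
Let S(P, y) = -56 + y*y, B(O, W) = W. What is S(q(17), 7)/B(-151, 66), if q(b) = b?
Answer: -7/66 ≈ -0.10606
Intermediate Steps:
S(P, y) = -56 + y²
S(q(17), 7)/B(-151, 66) = (-56 + 7²)/66 = (-56 + 49)*(1/66) = -7*1/66 = -7/66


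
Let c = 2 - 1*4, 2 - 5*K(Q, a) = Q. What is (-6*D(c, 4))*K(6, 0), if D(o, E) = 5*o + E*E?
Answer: 144/5 ≈ 28.800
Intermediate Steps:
K(Q, a) = 2/5 - Q/5
c = -2 (c = 2 - 4 = -2)
D(o, E) = E**2 + 5*o (D(o, E) = 5*o + E**2 = E**2 + 5*o)
(-6*D(c, 4))*K(6, 0) = (-6*(4**2 + 5*(-2)))*(2/5 - 1/5*6) = (-6*(16 - 10))*(2/5 - 6/5) = -6*6*(-4/5) = -36*(-4/5) = 144/5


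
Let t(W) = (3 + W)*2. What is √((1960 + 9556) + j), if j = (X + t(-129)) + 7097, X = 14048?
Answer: 3*√3601 ≈ 180.02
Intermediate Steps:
t(W) = 6 + 2*W
j = 20893 (j = (14048 + (6 + 2*(-129))) + 7097 = (14048 + (6 - 258)) + 7097 = (14048 - 252) + 7097 = 13796 + 7097 = 20893)
√((1960 + 9556) + j) = √((1960 + 9556) + 20893) = √(11516 + 20893) = √32409 = 3*√3601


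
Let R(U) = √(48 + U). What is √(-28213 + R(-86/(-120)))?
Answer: √(-25391700 + 30*√43845)/30 ≈ 167.95*I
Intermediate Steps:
√(-28213 + R(-86/(-120))) = √(-28213 + √(48 - 86/(-120))) = √(-28213 + √(48 - 86*(-1/120))) = √(-28213 + √(48 + 43/60)) = √(-28213 + √(2923/60)) = √(-28213 + √43845/30)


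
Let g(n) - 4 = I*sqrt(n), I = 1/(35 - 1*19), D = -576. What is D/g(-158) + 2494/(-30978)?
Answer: (-1247*sqrt(158) + 142826432*I)/(15489*(sqrt(158) - 64*I)) ≈ -138.73 + 27.232*I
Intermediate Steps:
I = 1/16 (I = 1/(35 - 19) = 1/16 ≈ 0.062500)
g(n) = 4 + sqrt(n)/16
D/g(-158) + 2494/(-30978) = -576/(4 + sqrt(-158)/16) + 2494/(-30978) = -576/(4 + (I*sqrt(158))/16) + 2494*(-1/30978) = -576/(4 + I*sqrt(158)/16) - 1247/15489 = -1247/15489 - 576/(4 + I*sqrt(158)/16)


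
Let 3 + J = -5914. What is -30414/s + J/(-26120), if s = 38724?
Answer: -47106981/84289240 ≈ -0.55887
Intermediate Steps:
J = -5917 (J = -3 - 5914 = -5917)
-30414/s + J/(-26120) = -30414/38724 - 5917/(-26120) = -30414*1/38724 - 5917*(-1/26120) = -5069/6454 + 5917/26120 = -47106981/84289240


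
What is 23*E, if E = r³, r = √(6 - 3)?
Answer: 69*√3 ≈ 119.51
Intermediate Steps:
r = √3 ≈ 1.7320
E = 3*√3 (E = (√3)³ = 3*√3 ≈ 5.1962)
23*E = 23*(3*√3) = 69*√3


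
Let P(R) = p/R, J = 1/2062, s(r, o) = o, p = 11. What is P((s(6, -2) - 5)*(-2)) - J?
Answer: 5667/7217 ≈ 0.78523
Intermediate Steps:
J = 1/2062 ≈ 0.00048497
P(R) = 11/R
P((s(6, -2) - 5)*(-2)) - J = 11/(((-2 - 5)*(-2))) - 1*1/2062 = 11/((-7*(-2))) - 1/2062 = 11/14 - 1/2062 = 5667/7217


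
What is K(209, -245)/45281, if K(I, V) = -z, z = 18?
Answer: -18/45281 ≈ -0.00039752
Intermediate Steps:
K(I, V) = -18 (K(I, V) = -1*18 = -18)
K(209, -245)/45281 = -18/45281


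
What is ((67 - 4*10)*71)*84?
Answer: 161028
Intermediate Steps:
((67 - 4*10)*71)*84 = ((67 - 40)*71)*84 = (27*71)*84 = 1917*84 = 161028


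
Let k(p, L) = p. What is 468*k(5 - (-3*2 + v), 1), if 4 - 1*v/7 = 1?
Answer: -4680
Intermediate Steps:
v = 21 (v = 28 - 7*1 = 28 - 7 = 21)
468*k(5 - (-3*2 + v), 1) = 468*(5 - (-3*2 + 21)) = 468*(5 - (-6 + 21)) = 468*(5 - 1*15) = 468*(5 - 15) = 468*(-10) = -4680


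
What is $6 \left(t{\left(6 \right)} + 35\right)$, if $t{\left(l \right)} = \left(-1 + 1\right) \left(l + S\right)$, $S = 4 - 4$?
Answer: $210$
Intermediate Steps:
$S = 0$ ($S = 4 - 4 = 0$)
$t{\left(l \right)} = 0$ ($t{\left(l \right)} = \left(-1 + 1\right) \left(l + 0\right) = 0 l = 0$)
$6 \left(t{\left(6 \right)} + 35\right) = 6 \left(0 + 35\right) = 6 \cdot 35 = 210$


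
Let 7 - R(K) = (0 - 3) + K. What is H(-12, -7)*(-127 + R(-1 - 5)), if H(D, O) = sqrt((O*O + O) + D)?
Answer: -111*sqrt(30) ≈ -607.97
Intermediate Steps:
H(D, O) = sqrt(D + O + O**2) (H(D, O) = sqrt((O**2 + O) + D) = sqrt((O + O**2) + D) = sqrt(D + O + O**2))
R(K) = 10 - K (R(K) = 7 - ((0 - 3) + K) = 7 - (-3 + K) = 7 + (3 - K) = 10 - K)
H(-12, -7)*(-127 + R(-1 - 5)) = sqrt(-12 - 7 + (-7)**2)*(-127 + (10 - (-1 - 5))) = sqrt(-12 - 7 + 49)*(-127 + (10 - 1*(-6))) = sqrt(30)*(-127 + (10 + 6)) = sqrt(30)*(-127 + 16) = sqrt(30)*(-111) = -111*sqrt(30)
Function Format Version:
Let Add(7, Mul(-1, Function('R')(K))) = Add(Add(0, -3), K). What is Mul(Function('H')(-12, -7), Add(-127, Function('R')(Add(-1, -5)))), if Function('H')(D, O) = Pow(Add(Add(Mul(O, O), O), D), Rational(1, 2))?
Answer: Mul(-111, Pow(30, Rational(1, 2))) ≈ -607.97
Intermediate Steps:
Function('H')(D, O) = Pow(Add(D, O, Pow(O, 2)), Rational(1, 2)) (Function('H')(D, O) = Pow(Add(Add(Pow(O, 2), O), D), Rational(1, 2)) = Pow(Add(Add(O, Pow(O, 2)), D), Rational(1, 2)) = Pow(Add(D, O, Pow(O, 2)), Rational(1, 2)))
Function('R')(K) = Add(10, Mul(-1, K)) (Function('R')(K) = Add(7, Mul(-1, Add(Add(0, -3), K))) = Add(7, Mul(-1, Add(-3, K))) = Add(7, Add(3, Mul(-1, K))) = Add(10, Mul(-1, K)))
Mul(Function('H')(-12, -7), Add(-127, Function('R')(Add(-1, -5)))) = Mul(Pow(Add(-12, -7, Pow(-7, 2)), Rational(1, 2)), Add(-127, Add(10, Mul(-1, Add(-1, -5))))) = Mul(Pow(Add(-12, -7, 49), Rational(1, 2)), Add(-127, Add(10, Mul(-1, -6)))) = Mul(Pow(30, Rational(1, 2)), Add(-127, Add(10, 6))) = Mul(Pow(30, Rational(1, 2)), Add(-127, 16)) = Mul(Pow(30, Rational(1, 2)), -111) = Mul(-111, Pow(30, Rational(1, 2)))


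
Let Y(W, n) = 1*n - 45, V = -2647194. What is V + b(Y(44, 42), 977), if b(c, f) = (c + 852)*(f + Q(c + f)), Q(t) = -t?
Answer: -2644647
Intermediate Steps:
Y(W, n) = -45 + n (Y(W, n) = n - 45 = -45 + n)
b(c, f) = -c*(852 + c) (b(c, f) = (c + 852)*(f - (c + f)) = (852 + c)*(f + (-c - f)) = (852 + c)*(-c) = -c*(852 + c))
V + b(Y(44, 42), 977) = -2647194 + (-45 + 42)*(-852 - (-45 + 42)) = -2647194 - 3*(-852 - 1*(-3)) = -2647194 - 3*(-852 + 3) = -2647194 - 3*(-849) = -2647194 + 2547 = -2644647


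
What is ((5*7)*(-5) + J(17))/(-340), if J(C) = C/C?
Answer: 87/170 ≈ 0.51176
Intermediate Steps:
J(C) = 1
((5*7)*(-5) + J(17))/(-340) = ((5*7)*(-5) + 1)/(-340) = (35*(-5) + 1)*(-1/340) = (-175 + 1)*(-1/340) = -174*(-1/340) = 87/170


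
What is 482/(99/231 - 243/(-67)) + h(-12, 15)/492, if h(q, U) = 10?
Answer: 9269963/77982 ≈ 118.87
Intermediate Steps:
482/(99/231 - 243/(-67)) + h(-12, 15)/492 = 482/(99/231 - 243/(-67)) + 10/492 = 482/(99*(1/231) - 243*(-1/67)) + 10*(1/492) = 482/(3/7 + 243/67) + 5/246 = 482/(1902/469) + 5/246 = 482*(469/1902) + 5/246 = 113029/951 + 5/246 = 9269963/77982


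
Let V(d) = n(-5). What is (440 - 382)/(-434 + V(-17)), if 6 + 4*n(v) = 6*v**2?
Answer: -29/199 ≈ -0.14573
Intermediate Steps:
n(v) = -3/2 + 3*v**2/2 (n(v) = -3/2 + (6*v**2)/4 = -3/2 + 3*v**2/2)
V(d) = 36 (V(d) = -3/2 + (3/2)*(-5)**2 = -3/2 + (3/2)*25 = -3/2 + 75/2 = 36)
(440 - 382)/(-434 + V(-17)) = (440 - 382)/(-434 + 36) = 58/(-398) = 58*(-1/398) = -29/199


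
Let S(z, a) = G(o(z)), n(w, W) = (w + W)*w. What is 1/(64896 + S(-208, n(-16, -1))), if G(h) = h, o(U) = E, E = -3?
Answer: 1/64893 ≈ 1.5410e-5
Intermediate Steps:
o(U) = -3
n(w, W) = w*(W + w) (n(w, W) = (W + w)*w = w*(W + w))
S(z, a) = -3
1/(64896 + S(-208, n(-16, -1))) = 1/(64896 - 3) = 1/64893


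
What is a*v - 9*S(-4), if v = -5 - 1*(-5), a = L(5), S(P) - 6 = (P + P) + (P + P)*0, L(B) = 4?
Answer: 18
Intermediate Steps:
S(P) = 6 + 2*P (S(P) = 6 + ((P + P) + (P + P)*0) = 6 + (2*P + (2*P)*0) = 6 + (2*P + 0) = 6 + 2*P)
a = 4
v = 0 (v = -5 + 5 = 0)
a*v - 9*S(-4) = 4*0 - 9*(6 + 2*(-4)) = 0 - 9*(6 - 8) = 0 - 9*(-2) = 0 + 18 = 18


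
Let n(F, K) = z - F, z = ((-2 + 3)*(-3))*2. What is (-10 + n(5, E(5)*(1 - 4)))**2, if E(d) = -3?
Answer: 441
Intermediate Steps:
z = -6 (z = (1*(-3))*2 = -3*2 = -6)
n(F, K) = -6 - F
(-10 + n(5, E(5)*(1 - 4)))**2 = (-10 + (-6 - 1*5))**2 = (-10 + (-6 - 5))**2 = (-10 - 11)**2 = (-21)**2 = 441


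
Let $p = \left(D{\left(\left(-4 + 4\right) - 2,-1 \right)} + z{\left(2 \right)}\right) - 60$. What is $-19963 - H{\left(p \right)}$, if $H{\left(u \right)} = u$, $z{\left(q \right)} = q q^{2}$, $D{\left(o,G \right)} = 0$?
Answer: $-19911$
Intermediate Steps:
$z{\left(q \right)} = q^{3}$
$p = -52$ ($p = \left(0 + 2^{3}\right) - 60 = \left(0 + 8\right) - 60 = 8 - 60 = -52$)
$-19963 - H{\left(p \right)} = -19963 - -52 = -19963 + 52 = -19911$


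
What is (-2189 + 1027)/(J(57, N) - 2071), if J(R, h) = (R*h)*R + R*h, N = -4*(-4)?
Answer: -1162/50825 ≈ -0.022863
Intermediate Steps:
N = 16
J(R, h) = R*h + h*R**2 (J(R, h) = h*R**2 + R*h = R*h + h*R**2)
(-2189 + 1027)/(J(57, N) - 2071) = (-2189 + 1027)/(57*16*(1 + 57) - 2071) = -1162/(57*16*58 - 2071) = -1162/(52896 - 2071) = -1162/50825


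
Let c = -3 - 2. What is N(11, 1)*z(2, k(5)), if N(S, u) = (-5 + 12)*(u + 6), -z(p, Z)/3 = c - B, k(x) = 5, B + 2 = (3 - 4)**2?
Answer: 588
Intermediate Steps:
B = -1 (B = -2 + (3 - 4)**2 = -2 + (-1)**2 = -2 + 1 = -1)
c = -5
z(p, Z) = 12 (z(p, Z) = -3*(-5 - 1*(-1)) = -3*(-5 + 1) = -3*(-4) = 12)
N(S, u) = 42 + 7*u (N(S, u) = 7*(6 + u) = 42 + 7*u)
N(11, 1)*z(2, k(5)) = (42 + 7*1)*12 = (42 + 7)*12 = 49*12 = 588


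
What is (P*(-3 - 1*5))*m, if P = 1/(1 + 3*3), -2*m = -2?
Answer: -⅘ ≈ -0.80000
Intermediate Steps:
m = 1 (m = -½*(-2) = 1)
P = ⅒ (P = 1/(1 + 9) = 1/10 = ⅒ ≈ 0.10000)
(P*(-3 - 1*5))*m = ((-3 - 1*5)/10)*1 = ((-3 - 5)/10)*1 = ((⅒)*(-8))*1 = -⅘*1 = -⅘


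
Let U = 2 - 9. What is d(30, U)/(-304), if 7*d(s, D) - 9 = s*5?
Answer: -159/2128 ≈ -0.074718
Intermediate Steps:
U = -7
d(s, D) = 9/7 + 5*s/7 (d(s, D) = 9/7 + (s*5)/7 = 9/7 + (5*s)/7 = 9/7 + 5*s/7)
d(30, U)/(-304) = (9/7 + (5/7)*30)/(-304) = (9/7 + 150/7)*(-1/304) = (159/7)*(-1/304) = -159/2128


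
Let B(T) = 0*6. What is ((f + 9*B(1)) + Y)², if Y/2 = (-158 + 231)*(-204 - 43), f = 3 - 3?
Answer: 1300467844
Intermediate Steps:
B(T) = 0
f = 0
Y = -36062 (Y = 2*((-158 + 231)*(-204 - 43)) = 2*(73*(-247)) = 2*(-18031) = -36062)
((f + 9*B(1)) + Y)² = ((0 + 9*0) - 36062)² = ((0 + 0) - 36062)² = (0 - 36062)² = (-36062)² = 1300467844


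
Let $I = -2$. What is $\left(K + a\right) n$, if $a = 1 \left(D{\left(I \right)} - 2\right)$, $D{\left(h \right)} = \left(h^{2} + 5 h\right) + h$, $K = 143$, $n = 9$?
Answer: $1197$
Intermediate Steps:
$D{\left(h \right)} = h^{2} + 6 h$
$a = -10$ ($a = 1 \left(- 2 \left(6 - 2\right) - 2\right) = 1 \left(\left(-2\right) 4 - 2\right) = 1 \left(-8 - 2\right) = 1 \left(-10\right) = -10$)
$\left(K + a\right) n = \left(143 - 10\right) 9 = 133 \cdot 9 = 1197$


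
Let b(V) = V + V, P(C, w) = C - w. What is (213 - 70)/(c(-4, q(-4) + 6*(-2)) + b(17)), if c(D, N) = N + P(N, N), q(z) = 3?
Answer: 143/25 ≈ 5.7200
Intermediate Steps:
b(V) = 2*V
c(D, N) = N (c(D, N) = N + (N - N) = N + 0 = N)
(213 - 70)/(c(-4, q(-4) + 6*(-2)) + b(17)) = (213 - 70)/((3 + 6*(-2)) + 2*17) = 143/((3 - 12) + 34) = 143/(-9 + 34) = 143/25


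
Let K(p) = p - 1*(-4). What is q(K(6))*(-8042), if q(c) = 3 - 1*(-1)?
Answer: -32168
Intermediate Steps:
K(p) = 4 + p (K(p) = p + 4 = 4 + p)
q(c) = 4 (q(c) = 3 + 1 = 4)
q(K(6))*(-8042) = 4*(-8042) = -32168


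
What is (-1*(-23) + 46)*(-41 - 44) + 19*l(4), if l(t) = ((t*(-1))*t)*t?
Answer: -7081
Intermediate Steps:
l(t) = -t³ (l(t) = ((-t)*t)*t = (-t²)*t = -t³)
(-1*(-23) + 46)*(-41 - 44) + 19*l(4) = (-1*(-23) + 46)*(-41 - 44) + 19*(-1*4³) = (23 + 46)*(-85) + 19*(-1*64) = 69*(-85) + 19*(-64) = -5865 - 1216 = -7081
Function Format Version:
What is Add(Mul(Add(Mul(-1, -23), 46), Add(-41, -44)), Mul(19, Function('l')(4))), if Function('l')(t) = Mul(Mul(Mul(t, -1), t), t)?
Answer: -7081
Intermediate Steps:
Function('l')(t) = Mul(-1, Pow(t, 3)) (Function('l')(t) = Mul(Mul(Mul(-1, t), t), t) = Mul(Mul(-1, Pow(t, 2)), t) = Mul(-1, Pow(t, 3)))
Add(Mul(Add(Mul(-1, -23), 46), Add(-41, -44)), Mul(19, Function('l')(4))) = Add(Mul(Add(Mul(-1, -23), 46), Add(-41, -44)), Mul(19, Mul(-1, Pow(4, 3)))) = Add(Mul(Add(23, 46), -85), Mul(19, Mul(-1, 64))) = Add(Mul(69, -85), Mul(19, -64)) = Add(-5865, -1216) = -7081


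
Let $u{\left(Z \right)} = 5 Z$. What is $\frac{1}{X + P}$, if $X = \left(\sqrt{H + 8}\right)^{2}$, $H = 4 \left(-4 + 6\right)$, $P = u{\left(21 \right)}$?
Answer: $\frac{1}{121} \approx 0.0082645$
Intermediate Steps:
$P = 105$ ($P = 5 \cdot 21 = 105$)
$H = 8$ ($H = 4 \cdot 2 = 8$)
$X = 16$ ($X = \left(\sqrt{8 + 8}\right)^{2} = \left(\sqrt{16}\right)^{2} = 4^{2} = 16$)
$\frac{1}{X + P} = \frac{1}{16 + 105} = \frac{1}{121}$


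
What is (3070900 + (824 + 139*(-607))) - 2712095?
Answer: 275256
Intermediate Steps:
(3070900 + (824 + 139*(-607))) - 2712095 = (3070900 + (824 - 84373)) - 2712095 = (3070900 - 83549) - 2712095 = 2987351 - 2712095 = 275256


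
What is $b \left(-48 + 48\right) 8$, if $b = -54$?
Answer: $0$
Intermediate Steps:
$b \left(-48 + 48\right) 8 = - 54 \left(-48 + 48\right) 8 = \left(-54\right) 0 \cdot 8 = 0 \cdot 8 = 0$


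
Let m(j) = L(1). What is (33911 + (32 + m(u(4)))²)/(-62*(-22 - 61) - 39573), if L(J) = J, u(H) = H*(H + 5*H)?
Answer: -35000/34427 ≈ -1.0166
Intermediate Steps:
u(H) = 6*H² (u(H) = H*(6*H) = 6*H²)
m(j) = 1
(33911 + (32 + m(u(4)))²)/(-62*(-22 - 61) - 39573) = (33911 + (32 + 1)²)/(-62*(-22 - 61) - 39573) = (33911 + 33²)/(-62*(-83) - 39573) = (33911 + 1089)/(5146 - 39573) = 35000/(-34427) = 35000*(-1/34427) = -35000/34427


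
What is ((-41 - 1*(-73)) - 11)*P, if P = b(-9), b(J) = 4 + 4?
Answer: 168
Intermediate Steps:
b(J) = 8
P = 8
((-41 - 1*(-73)) - 11)*P = ((-41 - 1*(-73)) - 11)*8 = ((-41 + 73) - 11)*8 = (32 - 11)*8 = 21*8 = 168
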